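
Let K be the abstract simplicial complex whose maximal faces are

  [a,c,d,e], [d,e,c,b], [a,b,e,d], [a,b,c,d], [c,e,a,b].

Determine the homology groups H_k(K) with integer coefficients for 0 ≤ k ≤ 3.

H_0 = Z,  H_1 = 0,  H_2 = 0,  H_3 = Z.

Order the vertices as a < b < c < d < e. Listing each simplex with vertices in this order, K has dimension 3 with simplices:

  0-simplices (5): a, b, c, d, e
  1-simplices (10): ab, ac, ad, ae, bc, bd, be, cd, ce, de
  2-simplices (10): abc, abd, abe, acd, ace, ade, bcd, bce, bde, cde
  3-simplices (5): abcd, abce, abde, acde, bcde

giving chain groups C_0 ≅ Z^5, C_1 ≅ Z^10, C_2 ≅ Z^10, C_3 ≅ Z^5.

∂_1: C_1 → C_0 maps an edge to its endpoints' difference, ∂[p,q] = q − p.
As a 5×10 matrix over Z this has rank 4, with invariant factors (1,1,1,1).

The boundary map ∂_2: C_2 → C_1 acts by ∂[p,q,r] = [q,r] − [p,r] + [p,q]. For instance
  ∂bde = de − be + bd,
  ∂bce = ce − be + bc.
The 10×10 boundary matrix has rank 6 and Smith normal form diag(1,1,1,1,1,1).

∂_3: C_3 → C_2 sends each 3-simplex σ to the alternating sum Σ_i (−1)^i (σ with its i-th vertex removed). For instance
  ∂abcd = bcd − acd + abd − abc,
  ∂abce = bce − ace + abe − abc.
As a 10×5 matrix over Z this has rank 4, with invariant factors (1,1,1,1).

Computing H_k = (kernel of ∂_k) / (image of ∂_{k+1}):

  H_0: rank C_0 − rank ∂_1 = 5 − 4 = 1, and the invariant factors of ∂_1 are all 1, so H_0 = Z.
  H_1: rank ker ∂_1 − rank ∂_2 = (10 − 4) − 6 = 0, and the invariant factors of ∂_2 are all 1, so H_1 = 0.
  H_2: rank ker ∂_2 − rank ∂_3 = (10 − 6) − 4 = 0, and the invariant factors of ∂_3 are all 1, so H_2 = 0.
  H_3: rank ker ∂_3 − rank ∂_4 = (5 − 4) − 0 = 1, and there is no ∂_4, so H_3 = Z.

(K is a triangulation of the 3-sphere S^3.)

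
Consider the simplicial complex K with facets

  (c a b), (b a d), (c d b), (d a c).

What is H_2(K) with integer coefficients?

H_2 = Z.

We work with the vertex ordering a < b < c < d. The simplices of K, each written with vertices in increasing order, are:

  0-simplices (4): a, b, c, d
  1-simplices (6): ab, ac, ad, bc, bd, cd
  2-simplices (4): abc, abd, acd, bcd

giving chain groups C_0 ≅ Z^4, C_1 ≅ Z^6, C_2 ≅ Z^4.

∂_1: C_1 → C_0 sends each edge [p,q] (with p < q) to q − p.
As a 4×6 matrix over Z this has rank 3, with invariant factors (1,1,1).

The boundary map ∂_2: C_2 → C_1 maps a triangle to the signed sum of its edges. For instance
  ∂abc = bc − ac + ab,
  ∂acd = cd − ad + ac.
The resulting 6×4 matrix has rank 3, and its Smith normal form has invariant factors (1,1,1).

Computing H_k = (kernel of ∂_k) / (image of ∂_{k+1}):

  H_2: rank ker ∂_2 − rank ∂_3 = (4 − 3) − 0 = 1, and there is no ∂_3, so H_2 ≅ Z.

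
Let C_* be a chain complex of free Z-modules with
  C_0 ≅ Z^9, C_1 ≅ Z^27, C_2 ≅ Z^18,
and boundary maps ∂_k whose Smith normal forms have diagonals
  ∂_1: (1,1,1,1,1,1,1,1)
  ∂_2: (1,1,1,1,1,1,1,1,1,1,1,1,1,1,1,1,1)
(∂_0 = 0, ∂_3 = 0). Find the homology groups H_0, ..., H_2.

H_0 ≅ Z,  H_1 ≅ Z^2,  H_2 ≅ Z.

H_0: b_0 = 9 − 0 − 8 = 1; torsion from ∂_1 factors > 1: none. So H_0 ≅ Z.
H_1: b_1 = 27 − 8 − 17 = 2; torsion from ∂_2 factors > 1: none. So H_1 ≅ Z^2.
H_2: b_2 = 18 − 17 − 0 = 1; torsion from ∂_3 factors > 1: none. So H_2 ≅ Z.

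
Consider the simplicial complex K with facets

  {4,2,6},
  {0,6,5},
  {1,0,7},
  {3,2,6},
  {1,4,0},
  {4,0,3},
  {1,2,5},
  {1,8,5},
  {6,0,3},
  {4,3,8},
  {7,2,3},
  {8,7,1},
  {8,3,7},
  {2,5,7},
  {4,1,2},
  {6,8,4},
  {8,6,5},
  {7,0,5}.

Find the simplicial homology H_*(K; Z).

Take the total order 0 < 1 < 2 < 3 < 4 < 5 < 6 < 7 < 8 on the vertex set. Then K (dimension 2) consists of the simplices:

  0-simplices (9): [0], [1], [2], [3], [4], [5], [6], [7], [8]
  1-simplices (27): (27 of them)
  2-simplices (18): [0,1,4], [0,1,7], [0,3,4], [0,3,6], [0,5,6], [0,5,7], [1,2,4], [1,2,5], [1,5,8], [1,7,8], [2,3,6], [2,3,7], [2,4,6], [2,5,7], [3,4,8], [3,7,8], [4,6,8], [5,6,8]

Hence C_0 ≅ Z^9, C_1 ≅ Z^27, C_2 ≅ Z^18.

The boundary map ∂_1: C_1 → C_0 sends each edge [p,q] (with p < q) to q − p. For instance
  ∂[1,2] = [2] − [1].
This gives a 9×27 integer matrix of rank 8; reducing to Smith normal form yields diagonal entries (1,1,1,1,1,1,1,1).

∂_2: C_2 → C_1 acts by ∂[p,q,r] = [q,r] − [p,r] + [p,q]. For instance
  ∂[0,1,7] = [1,7] − [0,7] + [0,1],
  ∂[0,5,6] = [5,6] − [0,6] + [0,5].
As a 27×18 matrix over Z this has rank 18, with invariant factors (1,1,1,1,1,1,1,1,1,1,1,1,1,1,1,1,1,2).

From H_k ≅ ker(∂_k) / im(∂_{k+1}) we obtain:

  H_0: rank C_0 − rank ∂_1 = 9 − 8 = 1, and the invariant factors of ∂_1 are all 1, so H_0 = Z.
  H_1: rank ker ∂_1 − rank ∂_2 = (27 − 8) − 18 = 1, and ∂_2 has invariant factor 2 > 1, so H_1 = Z ⊕ Z/2.
  H_2: rank ker ∂_2 − rank ∂_3 = (18 − 18) − 0 = 0, and there is no ∂_3, so H_2 = 0.

H_0 = Z,  H_1 = Z ⊕ Z/2,  H_2 = 0.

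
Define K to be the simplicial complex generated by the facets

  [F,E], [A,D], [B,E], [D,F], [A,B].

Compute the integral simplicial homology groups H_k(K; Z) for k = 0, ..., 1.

H_0 ≅ Z,  H_1 ≅ Z.

K has 5 vertices, 5 edges.
rank ∂_0 = 0, rank ∂_1 = 4 ⇒ b_0 = 5 − 0 − 4 = 1; all invariant factors of ∂_1 are 1 so no torsion. So H_0 = Z.
rank ∂_1 = 4, rank ∂_2 = 0 ⇒ b_1 = 5 − 4 − 0 = 1. So H_1 = Z.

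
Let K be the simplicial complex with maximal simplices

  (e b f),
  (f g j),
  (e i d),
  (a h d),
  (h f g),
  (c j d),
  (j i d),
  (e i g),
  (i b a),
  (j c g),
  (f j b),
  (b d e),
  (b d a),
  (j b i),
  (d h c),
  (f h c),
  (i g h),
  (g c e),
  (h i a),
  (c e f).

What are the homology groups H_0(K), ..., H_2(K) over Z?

H_0 = Z,  H_1 = Z ⊕ Z/2,  H_2 = 0.

We work with the vertex ordering a < b < c < d < e < f < g < h < i < j. The simplices of K, each written with vertices in increasing order, are:

  0-simplices (10): a, b, c, d, e, f, g, h, i, j
  1-simplices (30): ab, ad, ah, ai, bd, be, bf, bi, bj, cd, ce, cf, cg, ch, cj, de, dh, di, dj, ef, eg, ei, fg, fh, fj, gh, gi, gj, hi, ij
  2-simplices (20): abd, abi, adh, ahi, bde, bef, bfj, bij, cdh, cdj, cef, ceg, cfh, cgj, dei, dij, egi, fgh, fgj, ghi

giving chain groups C_0 ≅ Z^10, C_1 ≅ Z^30, C_2 ≅ Z^20.

∂_1: C_1 → C_0 maps an edge to its endpoints' difference, ∂[p,q] = q − p. For instance
  ∂ah = h − a.
This gives a 10×30 integer matrix of rank 9; reducing to Smith normal form yields diagonal entries (1,1,1,1,1,1,1,1,1).

The boundary map ∂_2: C_2 → C_1 maps a triangle to the signed sum of its edges. For instance
  ∂abd = bd − ad + ab,
  ∂abi = bi − ai + ab.
The resulting 30×20 matrix has rank 20, and its Smith normal form has invariant factors (1,1,1,1,1,1,1,1,1,1,1,1,1,1,1,1,1,1,1,2).

From H_k ≅ ker(∂_k) / im(∂_{k+1}) we obtain:

  H_0: rank C_0 − rank ∂_1 = 10 − 9 = 1, and the invariant factors of ∂_1 are all 1, so H_0 ≅ Z.
  H_1: rank ker ∂_1 − rank ∂_2 = (30 − 9) − 20 = 1, and ∂_2 has invariant factor 2 > 1, so H_1 ≅ Z ⊕ Z/2.
  H_2: rank ker ∂_2 − rank ∂_3 = (20 − 20) − 0 = 0, and there is no ∂_3, so H_2 ≅ 0.

As a check, the Euler characteristic is 10 − 30 + 20 = 0, which agrees with 1 − 1 + 0 = 0.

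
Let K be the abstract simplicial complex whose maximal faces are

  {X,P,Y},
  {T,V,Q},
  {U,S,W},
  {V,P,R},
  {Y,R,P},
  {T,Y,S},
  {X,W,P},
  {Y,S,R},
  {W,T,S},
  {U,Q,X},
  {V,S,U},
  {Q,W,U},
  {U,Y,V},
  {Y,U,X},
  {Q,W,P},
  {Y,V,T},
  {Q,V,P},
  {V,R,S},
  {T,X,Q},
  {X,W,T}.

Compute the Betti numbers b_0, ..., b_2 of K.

b_0 = 1, b_1 = 1, b_2 = 0.

We work with the vertex ordering P < Q < R < S < T < U < V < W < X < Y. The simplices of K, each written with vertices in increasing order, are:

  0-simplices (10): P, Q, R, S, T, U, V, W, X, Y
  1-simplices (30): PQ, PR, PV, PW, PX, PY, QT, QU, QV, QW, QX, RS, RV, RY, ST, SU, SV, SW, SY, TV, TW, TX, TY, UV, UW, UX, UY, VY, WX, XY
  2-simplices (20): PQV, PQW, PRV, PRY, PWX, PXY, QTV, QTX, QUW, QUX, RSV, RSY, STW, STY, SUV, SUW, TVY, TWX, UVY, UXY

giving chain groups C_0 ≅ Z^10, C_1 ≅ Z^30, C_2 ≅ Z^20.

∂_1: C_1 → C_0 is given by ∂[p,q] = [q] − [p]. For instance
  ∂PR = R − P.
The 10×30 boundary matrix has rank 9 and Smith normal form diag(1,1,1,1,1,1,1,1,1).

Boundary ∂_2: C_2 → C_1 maps a triangle to the signed sum of its edges. For instance
  ∂PQV = QV − PV + PQ,
  ∂QTX = TX − QX + QT.
The 30×20 boundary matrix has rank 20 and Smith normal form diag(1,1,1,1,1,1,1,1,1,1,1,1,1,1,1,1,1,1,1,2).

Computing H_k = (kernel of ∂_k) / (image of ∂_{k+1}):

  H_0: rank C_0 − rank ∂_1 = 10 − 9 = 1, and the invariant factors of ∂_1 are all 1, so H_0 ≅ Z.
  H_1: rank ker ∂_1 − rank ∂_2 = (30 − 9) − 20 = 1, and ∂_2 has invariant factor 2 > 1, so H_1 ≅ Z ⊕ Z/2.
  H_2: rank ker ∂_2 − rank ∂_3 = (20 − 20) − 0 = 0, and there is no ∂_3, so H_2 ≅ 0.

(K is a triangulation of the Klein bottle.)

Hence the Betti numbers are b_0 = 1, b_1 = 1, b_2 = 0.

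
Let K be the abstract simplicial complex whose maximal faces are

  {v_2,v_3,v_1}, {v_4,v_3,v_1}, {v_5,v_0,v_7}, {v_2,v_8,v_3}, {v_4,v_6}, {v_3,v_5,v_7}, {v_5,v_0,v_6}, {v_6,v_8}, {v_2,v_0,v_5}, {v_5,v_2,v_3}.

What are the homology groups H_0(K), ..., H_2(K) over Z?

H_0 ≅ Z,  H_1 ≅ Z^2,  H_2 = 0.

We work with the vertex ordering v_0 < v_1 < v_2 < v_3 < v_4 < v_5 < v_6 < v_7 < v_8. The simplices of K, each written with vertices in increasing order, are:

  0-simplices (9): [v_0], [v_1], [v_2], [v_3], [v_4], [v_5], [v_6], [v_7], [v_8]
  1-simplices (18): (18 of them)
  2-simplices (8): [v_0,v_2,v_5], [v_0,v_5,v_6], [v_0,v_5,v_7], [v_1,v_2,v_3], [v_1,v_3,v_4], [v_2,v_3,v_5], [v_2,v_3,v_8], [v_3,v_5,v_7]

Hence C_0 ≅ Z^9, C_1 ≅ Z^18, C_2 ≅ Z^8.

Boundary ∂_1: C_1 → C_0 maps an edge to its endpoints' difference, ∂[p,q] = q − p.
The 9×18 boundary matrix has rank 8 and Smith normal form diag(1,1,1,1,1,1,1,1).

∂_2: C_2 → C_1 maps a triangle to the signed sum of its edges. For instance
  ∂[v_1,v_2,v_3] = [v_2,v_3] − [v_1,v_3] + [v_1,v_2],
  ∂[v_2,v_3,v_5] = [v_3,v_5] − [v_2,v_5] + [v_2,v_3].
The resulting 18×8 matrix has rank 8, and its Smith normal form has invariant factors (1,1,1,1,1,1,1,1).

Computing H_k = (kernel of ∂_k) / (image of ∂_{k+1}):

  H_0: rank C_0 − rank ∂_1 = 9 − 8 = 1, and the invariant factors of ∂_1 are all 1, so H_0 ≅ Z.
  H_1: rank ker ∂_1 − rank ∂_2 = (18 − 8) − 8 = 2, and the invariant factors of ∂_2 are all 1, so H_1 ≅ Z^2.
  H_2: rank ker ∂_2 − rank ∂_3 = (8 − 8) − 0 = 0, and there is no ∂_3, so H_2 ≅ 0.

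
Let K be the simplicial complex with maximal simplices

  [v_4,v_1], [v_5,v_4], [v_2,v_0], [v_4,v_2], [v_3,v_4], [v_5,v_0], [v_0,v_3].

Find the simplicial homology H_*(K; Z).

K has 6 vertices, 7 edges.
rank ∂_0 = 0, rank ∂_1 = 5 ⇒ b_0 = 6 − 0 − 5 = 1; all invariant factors of ∂_1 are 1 so no torsion. So H_0 = Z.
rank ∂_1 = 5, rank ∂_2 = 0 ⇒ b_1 = 7 − 5 − 0 = 2. So H_1 = Z^2.

H_0 = Z,  H_1 = Z^2.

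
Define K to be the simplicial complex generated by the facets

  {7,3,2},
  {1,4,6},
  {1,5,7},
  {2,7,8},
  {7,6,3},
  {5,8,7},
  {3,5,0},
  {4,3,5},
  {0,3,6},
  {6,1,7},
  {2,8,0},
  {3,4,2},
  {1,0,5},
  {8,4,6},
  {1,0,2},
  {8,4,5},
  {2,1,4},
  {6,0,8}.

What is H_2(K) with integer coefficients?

H_2 ≅ Z.

Take the total order 0 < 1 < 2 < 3 < 4 < 5 < 6 < 7 < 8 on the vertex set. Then K (dimension 2) consists of the simplices:

  0-simplices (9): [0], [1], [2], [3], [4], [5], [6], [7], [8]
  1-simplices (27): (27 of them)
  2-simplices (18): [0,1,2], [0,1,5], [0,2,8], [0,3,5], [0,3,6], [0,6,8], [1,2,4], [1,4,6], [1,5,7], [1,6,7], [2,3,4], [2,3,7], [2,7,8], [3,4,5], [3,6,7], [4,5,8], [4,6,8], [5,7,8]

giving chain groups C_0 ≅ Z^9, C_1 ≅ Z^27, C_2 ≅ Z^18.

∂_1: C_1 → C_0 maps an edge to its endpoints' difference, ∂[p,q] = q − p. For instance
  ∂[0,8] = [8] − [0].
The resulting 9×27 matrix has rank 8, and its Smith normal form has invariant factors (1,1,1,1,1,1,1,1).

The boundary map ∂_2: C_2 → C_1 acts by ∂[p,q,r] = [q,r] − [p,r] + [p,q]. For instance
  ∂[2,3,7] = [3,7] − [2,7] + [2,3],
  ∂[0,3,6] = [3,6] − [0,6] + [0,3].
The 27×18 boundary matrix has rank 17 and Smith normal form diag(1,1,1,1,1,1,1,1,1,1,1,1,1,1,1,1,1).

Now H_k = ker ∂_k / im ∂_{k+1}, so:

  H_2: rank ker ∂_2 − rank ∂_3 = (18 − 17) − 0 = 1, and there is no ∂_3, so H_2 ≅ Z.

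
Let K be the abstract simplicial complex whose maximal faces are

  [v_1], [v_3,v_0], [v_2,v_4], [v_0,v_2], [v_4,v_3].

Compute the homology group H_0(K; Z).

H_0 = Z^2.

Take the total order v_0 < v_1 < v_2 < v_3 < v_4 on the vertex set. Then K (dimension 1) consists of the simplices:

  0-simplices (5): [v_0], [v_1], [v_2], [v_3], [v_4]
  1-simplices (4): [v_0,v_2], [v_0,v_3], [v_2,v_4], [v_3,v_4]

so the chain groups are C_0 ≅ Z^5, C_1 ≅ Z^4.

The boundary map ∂_1: C_1 → C_0 sends each edge [p,q] (with p < q) to q − p. For instance
  ∂[v_0,v_3] = [v_3] − [v_0].
As a 5×4 matrix over Z this has rank 3, with invariant factors (1,1,1).

Now H_k = ker ∂_k / im ∂_{k+1}, so:

  H_0: rank C_0 − rank ∂_1 = 5 − 3 = 2, and the invariant factors of ∂_1 are all 1, so H_0 = Z^2.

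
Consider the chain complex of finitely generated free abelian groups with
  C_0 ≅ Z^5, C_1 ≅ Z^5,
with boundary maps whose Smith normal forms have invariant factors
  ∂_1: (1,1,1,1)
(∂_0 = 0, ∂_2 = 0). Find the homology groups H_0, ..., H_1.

H_0 = Z,  H_1 = Z.

H_0: b_0 = 5 − 0 − 4 = 1; torsion from ∂_1 factors > 1: none. So H_0 = Z.
H_1: b_1 = 5 − 4 − 0 = 1; torsion from ∂_2 factors > 1: none. So H_1 = Z.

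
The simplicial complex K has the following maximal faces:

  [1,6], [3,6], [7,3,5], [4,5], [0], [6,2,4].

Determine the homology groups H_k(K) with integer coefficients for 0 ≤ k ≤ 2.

Order the vertices as 0 < 1 < 2 < 3 < 4 < 5 < 6 < 7. Listing each simplex with vertices in this order, K has dimension 2 with simplices:

  0-simplices (8): [0], [1], [2], [3], [4], [5], [6], [7]
  1-simplices (9): [1,6], [2,4], [2,6], [3,5], [3,6], [3,7], [4,5], [4,6], [5,7]
  2-simplices (2): [2,4,6], [3,5,7]

Hence C_0 ≅ Z^8, C_1 ≅ Z^9, C_2 ≅ Z^2.

∂_1: C_1 → C_0 maps an edge to its endpoints' difference, ∂[p,q] = q − p. For instance
  ∂[3,6] = [6] − [3].
As a 8×9 matrix over Z this has rank 6, with invariant factors (1,1,1,1,1,1).

∂_2: C_2 → C_1 maps a triangle to the signed sum of its edges. For instance
  ∂[2,4,6] = [4,6] − [2,6] + [2,4],
  ∂[3,5,7] = [5,7] − [3,7] + [3,5].
This gives a 9×2 integer matrix of rank 2; reducing to Smith normal form yields diagonal entries (1,1).

From H_k ≅ ker(∂_k) / im(∂_{k+1}) we obtain:

  H_0: rank C_0 − rank ∂_1 = 8 − 6 = 2, and the invariant factors of ∂_1 are all 1, so H_0 ≅ Z^2.
  H_1: rank ker ∂_1 − rank ∂_2 = (9 − 6) − 2 = 1, and the invariant factors of ∂_2 are all 1, so H_1 ≅ Z.
  H_2: rank ker ∂_2 − rank ∂_3 = (2 − 2) − 0 = 0, and there is no ∂_3, so H_2 ≅ 0.

H_0 = Z^2,  H_1 = Z,  H_2 = 0.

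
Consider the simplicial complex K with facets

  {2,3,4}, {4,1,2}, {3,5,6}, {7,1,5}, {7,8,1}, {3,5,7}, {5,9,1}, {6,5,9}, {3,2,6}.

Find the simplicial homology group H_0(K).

H_0 = Z.

We work with the vertex ordering 1 < 2 < 3 < 4 < 5 < 6 < 7 < 8 < 9. The simplices of K, each written with vertices in increasing order, are:

  0-simplices (9): [1], [2], [3], [4], [5], [6], [7], [8], [9]
  1-simplices (18): [1,2], [1,4], [1,5], [1,7], [1,8], [1,9], [2,3], [2,4], [2,6], [3,4], [3,5], [3,6], [3,7], [5,6], [5,7], [5,9], [6,9], [7,8]
  2-simplices (9): [1,2,4], [1,5,7], [1,5,9], [1,7,8], [2,3,4], [2,3,6], [3,5,6], [3,5,7], [5,6,9]

giving chain groups C_0 ≅ Z^9, C_1 ≅ Z^18, C_2 ≅ Z^9.

∂_1: C_1 → C_0 maps an edge to its endpoints' difference, ∂[p,q] = q − p. For instance
  ∂[1,5] = [5] − [1].
The 9×18 boundary matrix has rank 8 and Smith normal form diag(1,1,1,1,1,1,1,1).

The boundary map ∂_2: C_2 → C_1 acts by ∂[p,q,r] = [q,r] − [p,r] + [p,q]. For instance
  ∂[1,7,8] = [7,8] − [1,8] + [1,7],
  ∂[1,5,7] = [5,7] − [1,7] + [1,5].
As a 18×9 matrix over Z this has rank 9, with invariant factors (1,1,1,1,1,1,1,1,1).

Computing H_k = (kernel of ∂_k) / (image of ∂_{k+1}):

  H_0: rank C_0 − rank ∂_1 = 9 − 8 = 1, and the invariant factors of ∂_1 are all 1, so H_0 = Z.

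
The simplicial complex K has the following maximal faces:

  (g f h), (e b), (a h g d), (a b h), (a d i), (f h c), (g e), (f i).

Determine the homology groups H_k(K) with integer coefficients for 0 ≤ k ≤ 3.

We work with the vertex ordering a < b < c < d < e < f < g < h < i. The simplices of K, each written with vertices in increasing order, are:

  0-simplices (9): a, b, c, d, e, f, g, h, i
  1-simplices (17): ab, ad, ag, ah, ai, be, bh, cf, ch, dg, dh, di, eg, fg, fh, fi, gh
  2-simplices (8): abh, adg, adh, adi, agh, cfh, dgh, fgh
  3-simplices (1): adgh

Hence C_0 ≅ Z^9, C_1 ≅ Z^17, C_2 ≅ Z^8, C_3 ≅ Z^1.

∂_1: C_1 → C_0 maps an edge to its endpoints' difference, ∂[p,q] = q − p.
The resulting 9×17 matrix has rank 8, and its Smith normal form has invariant factors (1,1,1,1,1,1,1,1).

Boundary ∂_2: C_2 → C_1 maps a triangle to the signed sum of its edges. For instance
  ∂dgh = gh − dh + dg,
  ∂adi = di − ai + ad.
As a 17×8 matrix over Z this has rank 7, with invariant factors (1,1,1,1,1,1,1).

∂_3: C_3 → C_2 sends each 3-simplex σ to the alternating sum Σ_i (−1)^i (σ with its i-th vertex removed). For instance
  ∂adgh = dgh − agh + adh − adg.
This gives a 8×1 integer matrix of rank 1; reducing to Smith normal form yields diagonal entries (1).

Reading off H_k = ker ∂_k / im ∂_{k+1}:

  H_0: rank C_0 − rank ∂_1 = 9 − 8 = 1, and the invariant factors of ∂_1 are all 1, so H_0 ≅ Z.
  H_1: rank ker ∂_1 − rank ∂_2 = (17 − 8) − 7 = 2, and the invariant factors of ∂_2 are all 1, so H_1 ≅ Z^2.
  H_2: rank ker ∂_2 − rank ∂_3 = (8 − 7) − 1 = 0, and the invariant factors of ∂_3 are all 1, so H_2 ≅ 0.
  H_3: rank ker ∂_3 − rank ∂_4 = (1 − 1) − 0 = 0, and there is no ∂_4, so H_3 ≅ 0.

As a check, the Euler characteristic is 9 − 17 + 8 − 1 = -1, which agrees with 1 − 2 + 0 − 0 = -1.

H_0 = Z,  H_1 = Z^2,  H_2 = 0,  H_3 = 0.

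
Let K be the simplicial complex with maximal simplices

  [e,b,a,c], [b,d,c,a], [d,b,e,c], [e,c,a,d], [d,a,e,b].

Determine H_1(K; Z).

H_1 ≅ 0.

Fix the vertex order a < b < c < d < e and write every simplex with vertices in increasing order. Then dim K = 3 and the simplices of K are:

  0-simplices (5): a, b, c, d, e
  1-simplices (10): ab, ac, ad, ae, bc, bd, be, cd, ce, de
  2-simplices (10): abc, abd, abe, acd, ace, ade, bcd, bce, bde, cde
  3-simplices (5): abcd, abce, abde, acde, bcde

so the chain groups are C_0 ≅ Z^5, C_1 ≅ Z^10, C_2 ≅ Z^10, C_3 ≅ Z^5.

∂_1: C_1 → C_0 maps an edge to its endpoints' difference, ∂[p,q] = q − p. For instance
  ∂be = e − b.
The resulting 5×10 matrix has rank 4, and its Smith normal form has invariant factors (1,1,1,1).

Boundary ∂_2: C_2 → C_1 acts by ∂[p,q,r] = [q,r] − [p,r] + [p,q]. For instance
  ∂abd = bd − ad + ab,
  ∂bcd = cd − bd + bc.
This gives a 10×10 integer matrix of rank 6; reducing to Smith normal form yields diagonal entries (1,1,1,1,1,1).

Boundary ∂_3: C_3 → C_2 sends each 3-simplex σ to the alternating sum Σ_i (−1)^i (σ with its i-th vertex removed). For instance
  ∂acde = cde − ade + ace − acd,
  ∂abce = bce − ace + abe − abc.
This gives a 10×5 integer matrix of rank 4; reducing to Smith normal form yields diagonal entries (1,1,1,1).

From H_k ≅ ker(∂_k) / im(∂_{k+1}) we obtain:

  H_1: rank ker ∂_1 − rank ∂_2 = (10 − 4) − 6 = 0, and the invariant factors of ∂_2 are all 1, so H_1 ≅ 0.

(K is a triangulation of the 3-sphere S^3.)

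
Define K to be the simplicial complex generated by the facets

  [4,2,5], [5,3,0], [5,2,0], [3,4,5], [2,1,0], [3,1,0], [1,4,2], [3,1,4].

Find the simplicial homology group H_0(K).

H_0 = Z.

We work with the vertex ordering 0 < 1 < 2 < 3 < 4 < 5. The simplices of K, each written with vertices in increasing order, are:

  0-simplices (6): [0], [1], [2], [3], [4], [5]
  1-simplices (12): [0,1], [0,2], [0,3], [0,5], [1,2], [1,3], [1,4], [2,4], [2,5], [3,4], [3,5], [4,5]
  2-simplices (8): [0,1,2], [0,1,3], [0,2,5], [0,3,5], [1,2,4], [1,3,4], [2,4,5], [3,4,5]

Hence C_0 ≅ Z^6, C_1 ≅ Z^12, C_2 ≅ Z^8.

The boundary map ∂_1: C_1 → C_0 maps an edge to its endpoints' difference, ∂[p,q] = q − p. For instance
  ∂[3,4] = [4] − [3].
The 6×12 boundary matrix has rank 5 and Smith normal form diag(1,1,1,1,1).

The boundary map ∂_2: C_2 → C_1 sends each 2-simplex [p,q,r] to [q,r] − [p,r] + [p,q]. For instance
  ∂[0,3,5] = [3,5] − [0,5] + [0,3],
  ∂[0,1,3] = [1,3] − [0,3] + [0,1].
This gives a 12×8 integer matrix of rank 7; reducing to Smith normal form yields diagonal entries (1,1,1,1,1,1,1).

Computing H_k = (kernel of ∂_k) / (image of ∂_{k+1}):

  H_0: rank C_0 − rank ∂_1 = 6 − 5 = 1, and the invariant factors of ∂_1 are all 1, so H_0 ≅ Z.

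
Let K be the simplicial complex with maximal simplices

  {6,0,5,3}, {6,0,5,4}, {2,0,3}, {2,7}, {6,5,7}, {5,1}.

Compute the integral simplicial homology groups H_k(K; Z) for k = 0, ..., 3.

Order the vertices as 0 < 1 < 2 < 3 < 4 < 5 < 6 < 7. Listing each simplex with vertices in this order, K has dimension 3 with simplices:

  0-simplices (8): [0], [1], [2], [3], [4], [5], [6], [7]
  1-simplices (15): [0,2], [0,3], [0,4], [0,5], [0,6], [1,5], [2,3], [2,7], [3,5], [3,6], [4,5], [4,6], [5,6], [5,7], [6,7]
  2-simplices (9): [0,2,3], [0,3,5], [0,3,6], [0,4,5], [0,4,6], [0,5,6], [3,5,6], [4,5,6], [5,6,7]
  3-simplices (2): [0,3,5,6], [0,4,5,6]

so the chain groups are C_0 ≅ Z^8, C_1 ≅ Z^15, C_2 ≅ Z^9, C_3 ≅ Z^2.

∂_1: C_1 → C_0 maps an edge to its endpoints' difference, ∂[p,q] = q − p. For instance
  ∂[4,5] = [5] − [4].
The resulting 8×15 matrix has rank 7, and its Smith normal form has invariant factors (1,1,1,1,1,1,1).

∂_2: C_2 → C_1 maps a triangle to the signed sum of its edges. For instance
  ∂[0,4,6] = [4,6] − [0,6] + [0,4],
  ∂[5,6,7] = [6,7] − [5,7] + [5,6].
As a 15×9 matrix over Z this has rank 7, with invariant factors (1,1,1,1,1,1,1).

The boundary map ∂_3: C_3 → C_2 sends each 3-simplex σ to the alternating sum Σ_i (−1)^i (σ with its i-th vertex removed). For instance
  ∂[0,3,5,6] = [3,5,6] − [0,5,6] + [0,3,6] − [0,3,5],
  ∂[0,4,5,6] = [4,5,6] − [0,5,6] + [0,4,6] − [0,4,5].
As a 9×2 matrix over Z this has rank 2, with invariant factors (1,1).

Now H_k = ker ∂_k / im ∂_{k+1}, so:

  H_0: rank C_0 − rank ∂_1 = 8 − 7 = 1, and the invariant factors of ∂_1 are all 1, so H_0 = Z.
  H_1: rank ker ∂_1 − rank ∂_2 = (15 − 7) − 7 = 1, and the invariant factors of ∂_2 are all 1, so H_1 = Z.
  H_2: rank ker ∂_2 − rank ∂_3 = (9 − 7) − 2 = 0, and the invariant factors of ∂_3 are all 1, so H_2 = 0.
  H_3: rank ker ∂_3 − rank ∂_4 = (2 − 2) − 0 = 0, and there is no ∂_4, so H_3 = 0.

H_0 ≅ Z,  H_1 ≅ Z,  H_2 = 0,  H_3 = 0.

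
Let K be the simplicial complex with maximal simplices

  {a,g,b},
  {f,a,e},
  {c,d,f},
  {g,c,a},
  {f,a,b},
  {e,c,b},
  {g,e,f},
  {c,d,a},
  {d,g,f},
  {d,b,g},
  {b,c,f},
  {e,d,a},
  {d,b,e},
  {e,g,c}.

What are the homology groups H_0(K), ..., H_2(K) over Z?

H_0 = Z,  H_1 = Z^2,  H_2 = Z.

Take the total order a < b < c < d < e < f < g on the vertex set. Then K (dimension 2) consists of the simplices:

  0-simplices (7): a, b, c, d, e, f, g
  1-simplices (21): ab, ac, ad, ae, af, ag, bc, bd, be, bf, bg, cd, ce, cf, cg, de, df, dg, ef, eg, fg
  2-simplices (14): abf, abg, acd, acg, ade, aef, bce, bcf, bde, bdg, cdf, ceg, dfg, efg

so the chain groups are C_0 ≅ Z^7, C_1 ≅ Z^21, C_2 ≅ Z^14.

∂_1: C_1 → C_0 maps an edge to its endpoints' difference, ∂[p,q] = q − p.
The 7×21 boundary matrix has rank 6 and Smith normal form diag(1,1,1,1,1,1).

Boundary ∂_2: C_2 → C_1 maps a triangle to the signed sum of its edges. For instance
  ∂ade = de − ae + ad,
  ∂efg = fg − eg + ef.
As a 21×14 matrix over Z this has rank 13, with invariant factors (1,1,1,1,1,1,1,1,1,1,1,1,1).

From H_k ≅ ker(∂_k) / im(∂_{k+1}) we obtain:

  H_0: rank C_0 − rank ∂_1 = 7 − 6 = 1, and the invariant factors of ∂_1 are all 1, so H_0 = Z.
  H_1: rank ker ∂_1 − rank ∂_2 = (21 − 6) − 13 = 2, and the invariant factors of ∂_2 are all 1, so H_1 = Z^2.
  H_2: rank ker ∂_2 − rank ∂_3 = (14 − 13) − 0 = 1, and there is no ∂_3, so H_2 = Z.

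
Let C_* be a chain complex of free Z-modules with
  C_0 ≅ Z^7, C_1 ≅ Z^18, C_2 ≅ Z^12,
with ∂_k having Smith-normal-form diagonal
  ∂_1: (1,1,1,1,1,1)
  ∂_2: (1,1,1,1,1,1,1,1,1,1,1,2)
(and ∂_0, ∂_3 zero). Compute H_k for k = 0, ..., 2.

H_0: b_0 = 7 − 0 − 6 = 1; torsion from ∂_1 factors > 1: none. So H_0 ≅ Z.
H_1: b_1 = 18 − 6 − 12 = 0; torsion from ∂_2 factors > 1: [2]. So H_1 ≅ Z_2.
H_2: b_2 = 12 − 12 − 0 = 0; torsion from ∂_3 factors > 1: none. So H_2 ≅ 0.

H_0 ≅ Z,  H_1 ≅ Z_2,  H_2 = 0.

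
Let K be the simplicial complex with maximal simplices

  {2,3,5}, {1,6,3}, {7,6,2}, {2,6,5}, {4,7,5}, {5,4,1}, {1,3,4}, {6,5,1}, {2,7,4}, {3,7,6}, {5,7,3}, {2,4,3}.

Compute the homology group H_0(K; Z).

H_0 = Z.

We work with the vertex ordering 1 < 2 < 3 < 4 < 5 < 6 < 7. The simplices of K, each written with vertices in increasing order, are:

  0-simplices (7): [1], [2], [3], [4], [5], [6], [7]
  1-simplices (18): [1,3], [1,4], [1,5], [1,6], [2,3], [2,4], [2,5], [2,6], [2,7], [3,4], [3,5], [3,6], [3,7], [4,5], [4,7], [5,6], [5,7], [6,7]
  2-simplices (12): [1,3,4], [1,3,6], [1,4,5], [1,5,6], [2,3,4], [2,3,5], [2,4,7], [2,5,6], [2,6,7], [3,5,7], [3,6,7], [4,5,7]

Hence C_0 ≅ Z^7, C_1 ≅ Z^18, C_2 ≅ Z^12.

Boundary ∂_1: C_1 → C_0 maps an edge to its endpoints' difference, ∂[p,q] = q − p. For instance
  ∂[3,5] = [5] − [3].
This gives a 7×18 integer matrix of rank 6; reducing to Smith normal form yields diagonal entries (1,1,1,1,1,1).

Boundary ∂_2: C_2 → C_1 maps a triangle to the signed sum of its edges. For instance
  ∂[2,5,6] = [5,6] − [2,6] + [2,5],
  ∂[2,6,7] = [6,7] − [2,7] + [2,6].
The resulting 18×12 matrix has rank 12, and its Smith normal form has invariant factors (1,1,1,1,1,1,1,1,1,1,1,2).

Computing H_k = (kernel of ∂_k) / (image of ∂_{k+1}):

  H_0: rank C_0 − rank ∂_1 = 7 − 6 = 1, and the invariant factors of ∂_1 are all 1, so H_0 ≅ Z.

(K is a triangulation of the real projective plane RP^2.)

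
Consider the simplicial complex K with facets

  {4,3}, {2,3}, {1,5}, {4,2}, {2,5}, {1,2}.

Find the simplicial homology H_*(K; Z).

H_0 ≅ Z,  H_1 ≅ Z^2.

K has 5 vertices, 6 edges.
rank ∂_0 = 0, rank ∂_1 = 4 ⇒ b_0 = 5 − 0 − 4 = 1; all invariant factors of ∂_1 are 1 so no torsion. So H_0 ≅ Z.
rank ∂_1 = 4, rank ∂_2 = 0 ⇒ b_1 = 6 − 4 − 0 = 2. So H_1 ≅ Z^2.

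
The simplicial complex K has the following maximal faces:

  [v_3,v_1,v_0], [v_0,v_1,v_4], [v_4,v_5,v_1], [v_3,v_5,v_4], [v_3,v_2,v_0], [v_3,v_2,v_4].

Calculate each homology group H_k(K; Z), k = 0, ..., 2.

K has 6 vertices, 12 edges, 6 triangles.
rank ∂_0 = 0, rank ∂_1 = 5 ⇒ b_0 = 6 − 0 − 5 = 1; all invariant factors of ∂_1 are 1 so no torsion. So H_0 = Z.
rank ∂_1 = 5, rank ∂_2 = 6 ⇒ b_1 = 12 − 5 − 6 = 1; all invariant factors of ∂_2 are 1 so no torsion. So H_1 = Z.
rank ∂_2 = 6, rank ∂_3 = 0 ⇒ b_2 = 6 − 6 − 0 = 0. So H_2 = 0.

H_0 = Z,  H_1 = Z,  H_2 = 0.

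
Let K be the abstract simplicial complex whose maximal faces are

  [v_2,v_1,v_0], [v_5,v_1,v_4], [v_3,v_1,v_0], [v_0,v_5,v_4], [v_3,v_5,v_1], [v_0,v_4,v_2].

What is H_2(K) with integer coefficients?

H_2 = 0.

K has 6 vertices, 12 edges, 6 triangles.
rank ∂_2 = 6, rank ∂_3 = 0 ⇒ b_2 = 6 − 6 − 0 = 0. So H_2 ≅ 0.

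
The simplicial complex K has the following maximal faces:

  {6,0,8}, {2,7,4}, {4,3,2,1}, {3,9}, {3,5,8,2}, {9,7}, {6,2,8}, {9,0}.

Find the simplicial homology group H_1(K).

H_1 = Z^2.

Take the total order 0 < 1 < 2 < 3 < 4 < 5 < 6 < 7 < 8 < 9 on the vertex set. Then K (dimension 3) consists of the simplices:

  0-simplices (10): [0], [1], [2], [3], [4], [5], [6], [7], [8], [9]
  1-simplices (20): [0,6], [0,8], [0,9], [1,2], [1,3], [1,4], [2,3], [2,4], [2,5], [2,6], [2,7], [2,8], [3,4], [3,5], [3,8], [3,9], [4,7], [5,8], [6,8], [7,9]
  2-simplices (11): [0,6,8], [1,2,3], [1,2,4], [1,3,4], [2,3,4], [2,3,5], [2,3,8], [2,4,7], [2,5,8], [2,6,8], [3,5,8]
  3-simplices (2): [1,2,3,4], [2,3,5,8]

so the chain groups are C_0 ≅ Z^10, C_1 ≅ Z^20, C_2 ≅ Z^11, C_3 ≅ Z^2.

The boundary map ∂_1: C_1 → C_0 sends each edge [p,q] (with p < q) to q − p.
This gives a 10×20 integer matrix of rank 9; reducing to Smith normal form yields diagonal entries (1,1,1,1,1,1,1,1,1).

The boundary map ∂_2: C_2 → C_1 acts by ∂[p,q,r] = [q,r] − [p,r] + [p,q]. For instance
  ∂[2,5,8] = [5,8] − [2,8] + [2,5],
  ∂[3,5,8] = [5,8] − [3,8] + [3,5].
This gives a 20×11 integer matrix of rank 9; reducing to Smith normal form yields diagonal entries (1,1,1,1,1,1,1,1,1).

∂_3: C_3 → C_2 sends each 3-simplex σ to the alternating sum Σ_i (−1)^i (σ with its i-th vertex removed). For instance
  ∂[1,2,3,4] = [2,3,4] − [1,3,4] + [1,2,4] − [1,2,3],
  ∂[2,3,5,8] = [3,5,8] − [2,5,8] + [2,3,8] − [2,3,5].
The 11×2 boundary matrix has rank 2 and Smith normal form diag(1,1).

Now H_k = ker ∂_k / im ∂_{k+1}, so:

  H_1: rank ker ∂_1 − rank ∂_2 = (20 − 9) − 9 = 2, and the invariant factors of ∂_2 are all 1, so H_1 = Z^2.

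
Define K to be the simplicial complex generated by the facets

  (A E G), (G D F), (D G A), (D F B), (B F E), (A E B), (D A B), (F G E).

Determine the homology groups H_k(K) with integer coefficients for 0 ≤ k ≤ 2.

Order the vertices as A < B < D < E < F < G. Listing each simplex with vertices in this order, K has dimension 2 with simplices:

  0-simplices (6): A, B, D, E, F, G
  1-simplices (12): AB, AD, AE, AG, BD, BE, BF, DF, DG, EF, EG, FG
  2-simplices (8): ABD, ABE, ADG, AEG, BDF, BEF, DFG, EFG

giving chain groups C_0 ≅ Z^6, C_1 ≅ Z^12, C_2 ≅ Z^8.

∂_1: C_1 → C_0 is given by ∂[p,q] = [q] − [p]. For instance
  ∂AB = B − A.
As a 6×12 matrix over Z this has rank 5, with invariant factors (1,1,1,1,1).

∂_2: C_2 → C_1 sends each 2-simplex [p,q,r] to [q,r] − [p,r] + [p,q]. For instance
  ∂ABE = BE − AE + AB,
  ∂ADG = DG − AG + AD.
The resulting 12×8 matrix has rank 7, and its Smith normal form has invariant factors (1,1,1,1,1,1,1).

Computing H_k = (kernel of ∂_k) / (image of ∂_{k+1}):

  H_0: rank C_0 − rank ∂_1 = 6 − 5 = 1, and the invariant factors of ∂_1 are all 1, so H_0 = Z.
  H_1: rank ker ∂_1 − rank ∂_2 = (12 − 5) − 7 = 0, and the invariant factors of ∂_2 are all 1, so H_1 = 0.
  H_2: rank ker ∂_2 − rank ∂_3 = (8 − 7) − 0 = 1, and there is no ∂_3, so H_2 = Z.

H_0 ≅ Z,  H_1 = 0,  H_2 ≅ Z.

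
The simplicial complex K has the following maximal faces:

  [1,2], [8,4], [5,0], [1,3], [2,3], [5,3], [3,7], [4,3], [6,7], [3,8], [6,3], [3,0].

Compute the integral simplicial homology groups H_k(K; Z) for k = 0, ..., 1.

H_0 ≅ Z,  H_1 ≅ Z^4.

Fix the vertex order 0 < 1 < 2 < 3 < 4 < 5 < 6 < 7 < 8 and write every simplex with vertices in increasing order. Then dim K = 1 and the simplices of K are:

  0-simplices (9): [0], [1], [2], [3], [4], [5], [6], [7], [8]
  1-simplices (12): [0,3], [0,5], [1,2], [1,3], [2,3], [3,4], [3,5], [3,6], [3,7], [3,8], [4,8], [6,7]

Hence C_0 ≅ Z^9, C_1 ≅ Z^12.

Boundary ∂_1: C_1 → C_0 sends each edge [p,q] (with p < q) to q − p. For instance
  ∂[0,5] = [5] − [0].
The resulting 9×12 matrix has rank 8, and its Smith normal form has invariant factors (1,1,1,1,1,1,1,1).

Reading off H_k = ker ∂_k / im ∂_{k+1}:

  H_0: rank C_0 − rank ∂_1 = 9 − 8 = 1, and the invariant factors of ∂_1 are all 1, so H_0 = Z.
  H_1: rank ker ∂_1 − rank ∂_2 = (12 − 8) − 0 = 4, and there is no ∂_2, so H_1 = Z^4.

As a check, the Euler characteristic is 9 − 12 = -3, which agrees with 1 − 4 = -3.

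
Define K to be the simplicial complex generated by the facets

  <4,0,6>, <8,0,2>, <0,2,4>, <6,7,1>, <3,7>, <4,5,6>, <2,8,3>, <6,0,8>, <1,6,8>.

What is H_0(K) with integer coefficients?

We work with the vertex ordering 0 < 1 < 2 < 3 < 4 < 5 < 6 < 7 < 8. The simplices of K, each written with vertices in increasing order, are:

  0-simplices (9): [0], [1], [2], [3], [4], [5], [6], [7], [8]
  1-simplices (17): [0,2], [0,4], [0,6], [0,8], [1,6], [1,7], [1,8], [2,3], [2,4], [2,8], [3,7], [3,8], [4,5], [4,6], [5,6], [6,7], [6,8]
  2-simplices (8): [0,2,4], [0,2,8], [0,4,6], [0,6,8], [1,6,7], [1,6,8], [2,3,8], [4,5,6]

giving chain groups C_0 ≅ Z^9, C_1 ≅ Z^17, C_2 ≅ Z^8.

Boundary ∂_1: C_1 → C_0 maps an edge to its endpoints' difference, ∂[p,q] = q − p.
This gives a 9×17 integer matrix of rank 8; reducing to Smith normal form yields diagonal entries (1,1,1,1,1,1,1,1).

∂_2: C_2 → C_1 acts by ∂[p,q,r] = [q,r] − [p,r] + [p,q]. For instance
  ∂[0,4,6] = [4,6] − [0,6] + [0,4],
  ∂[4,5,6] = [5,6] − [4,6] + [4,5].
This gives a 17×8 integer matrix of rank 8; reducing to Smith normal form yields diagonal entries (1,1,1,1,1,1,1,1).

Now H_k = ker ∂_k / im ∂_{k+1}, so:

  H_0: rank C_0 − rank ∂_1 = 9 − 8 = 1, and the invariant factors of ∂_1 are all 1, so H_0 ≅ Z.

H_0 = Z.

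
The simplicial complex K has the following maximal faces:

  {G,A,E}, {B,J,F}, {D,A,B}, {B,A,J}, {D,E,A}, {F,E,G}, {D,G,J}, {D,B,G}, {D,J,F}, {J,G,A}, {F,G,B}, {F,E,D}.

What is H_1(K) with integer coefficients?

Fix the vertex order A < B < D < E < F < G < J and write every simplex with vertices in increasing order. Then dim K = 2 and the simplices of K are:

  0-simplices (7): A, B, D, E, F, G, J
  1-simplices (18): AB, AD, AE, AG, AJ, BD, BF, BG, BJ, DE, DF, DG, DJ, EF, EG, FG, FJ, GJ
  2-simplices (12): ABD, ABJ, ADE, AEG, AGJ, BDG, BFG, BFJ, DEF, DFJ, DGJ, EFG

so the chain groups are C_0 ≅ Z^7, C_1 ≅ Z^18, C_2 ≅ Z^12.

The boundary map ∂_1: C_1 → C_0 is given by ∂[p,q] = [q] − [p]. For instance
  ∂AJ = J − A.
This gives a 7×18 integer matrix of rank 6; reducing to Smith normal form yields diagonal entries (1,1,1,1,1,1).

The boundary map ∂_2: C_2 → C_1 acts by ∂[p,q,r] = [q,r] − [p,r] + [p,q]. For instance
  ∂DEF = EF − DF + DE,
  ∂BFJ = FJ − BJ + BF.
The 18×12 boundary matrix has rank 12 and Smith normal form diag(1,1,1,1,1,1,1,1,1,1,1,2).

Computing H_k = (kernel of ∂_k) / (image of ∂_{k+1}):

  H_1: rank ker ∂_1 − rank ∂_2 = (18 − 6) − 12 = 0, and ∂_2 has invariant factor 2 > 1, so H_1 ≅ Z/2.

H_1 ≅ Z/2.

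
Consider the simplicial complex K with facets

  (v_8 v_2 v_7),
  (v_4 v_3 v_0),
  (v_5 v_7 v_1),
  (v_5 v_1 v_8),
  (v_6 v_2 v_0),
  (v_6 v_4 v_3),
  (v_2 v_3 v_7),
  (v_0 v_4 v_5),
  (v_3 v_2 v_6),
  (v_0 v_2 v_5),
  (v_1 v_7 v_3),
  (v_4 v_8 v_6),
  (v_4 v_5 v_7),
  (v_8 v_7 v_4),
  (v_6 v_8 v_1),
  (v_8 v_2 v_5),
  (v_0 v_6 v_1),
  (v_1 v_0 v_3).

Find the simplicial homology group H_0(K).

Take the total order v_0 < v_1 < v_2 < v_3 < v_4 < v_5 < v_6 < v_7 < v_8 on the vertex set. Then K (dimension 2) consists of the simplices:

  0-simplices (9): [v_0], [v_1], [v_2], [v_3], [v_4], [v_5], [v_6], [v_7], [v_8]
  1-simplices (27): (27 of them)
  2-simplices (18): (18 of them)

giving chain groups C_0 ≅ Z^9, C_1 ≅ Z^27, C_2 ≅ Z^18.

Boundary ∂_1: C_1 → C_0 maps an edge to its endpoints' difference, ∂[p,q] = q − p. For instance
  ∂[v_4,v_5] = [v_5] − [v_4].
The 9×27 boundary matrix has rank 8 and Smith normal form diag(1,1,1,1,1,1,1,1).

The boundary map ∂_2: C_2 → C_1 sends each 2-simplex [p,q,r] to [q,r] − [p,r] + [p,q]. For instance
  ∂[v_2,v_7,v_8] = [v_7,v_8] − [v_2,v_8] + [v_2,v_7],
  ∂[v_0,v_2,v_6] = [v_2,v_6] − [v_0,v_6] + [v_0,v_2].
The 27×18 boundary matrix has rank 18 and Smith normal form diag(1,1,1,1,1,1,1,1,1,1,1,1,1,1,1,1,1,2).

Computing H_k = (kernel of ∂_k) / (image of ∂_{k+1}):

  H_0: rank C_0 − rank ∂_1 = 9 − 8 = 1, and the invariant factors of ∂_1 are all 1, so H_0 = Z.

H_0 ≅ Z.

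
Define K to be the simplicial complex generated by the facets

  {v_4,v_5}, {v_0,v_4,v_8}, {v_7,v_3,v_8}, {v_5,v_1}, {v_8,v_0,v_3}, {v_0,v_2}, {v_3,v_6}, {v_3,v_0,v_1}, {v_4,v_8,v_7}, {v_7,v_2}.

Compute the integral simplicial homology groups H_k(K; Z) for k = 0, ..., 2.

Fix the vertex order v_0 < v_1 < v_2 < v_3 < v_4 < v_5 < v_6 < v_7 < v_8 and write every simplex with vertices in increasing order. Then dim K = 2 and the simplices of K are:

  0-simplices (9): [v_0], [v_1], [v_2], [v_3], [v_4], [v_5], [v_6], [v_7], [v_8]
  1-simplices (15): (15 of them)
  2-simplices (5): [v_0,v_1,v_3], [v_0,v_3,v_8], [v_0,v_4,v_8], [v_3,v_7,v_8], [v_4,v_7,v_8]

so the chain groups are C_0 ≅ Z^9, C_1 ≅ Z^15, C_2 ≅ Z^5.

The boundary map ∂_1: C_1 → C_0 sends each edge [p,q] (with p < q) to q − p. For instance
  ∂[v_0,v_3] = [v_3] − [v_0].
As a 9×15 matrix over Z this has rank 8, with invariant factors (1,1,1,1,1,1,1,1).

Boundary ∂_2: C_2 → C_1 maps a triangle to the signed sum of its edges. For instance
  ∂[v_0,v_1,v_3] = [v_1,v_3] − [v_0,v_3] + [v_0,v_1],
  ∂[v_0,v_4,v_8] = [v_4,v_8] − [v_0,v_8] + [v_0,v_4].
The 15×5 boundary matrix has rank 5 and Smith normal form diag(1,1,1,1,1).

From H_k ≅ ker(∂_k) / im(∂_{k+1}) we obtain:

  H_0: rank C_0 − rank ∂_1 = 9 − 8 = 1, and the invariant factors of ∂_1 are all 1, so H_0 = Z.
  H_1: rank ker ∂_1 − rank ∂_2 = (15 − 8) − 5 = 2, and the invariant factors of ∂_2 are all 1, so H_1 = Z^2.
  H_2: rank ker ∂_2 − rank ∂_3 = (5 − 5) − 0 = 0, and there is no ∂_3, so H_2 = 0.

H_0 = Z,  H_1 = Z^2,  H_2 = 0.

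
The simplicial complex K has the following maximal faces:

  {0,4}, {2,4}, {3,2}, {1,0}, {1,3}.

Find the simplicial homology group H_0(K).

H_0 = Z.

Order the vertices as 0 < 1 < 2 < 3 < 4. Listing each simplex with vertices in this order, K has dimension 1 with simplices:

  0-simplices (5): [0], [1], [2], [3], [4]
  1-simplices (5): [0,1], [0,4], [1,3], [2,3], [2,4]

Hence C_0 ≅ Z^5, C_1 ≅ Z^5.

Boundary ∂_1: C_1 → C_0 is given by ∂[p,q] = [q] − [p]. For instance
  ∂[0,4] = [4] − [0].
The resulting 5×5 matrix has rank 4, and its Smith normal form has invariant factors (1,1,1,1).

Reading off H_k = ker ∂_k / im ∂_{k+1}:

  H_0: rank C_0 − rank ∂_1 = 5 − 4 = 1, and the invariant factors of ∂_1 are all 1, so H_0 ≅ Z.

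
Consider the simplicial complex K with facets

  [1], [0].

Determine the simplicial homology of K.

H_0 = Z^2.

Fix the vertex order 0 < 1 and write every simplex with vertices in increasing order. Then dim K = 0 and the simplices of K are:

  0-simplices (2): [0], [1]

Hence C_0 ≅ Z^2.

Computing H_k = (kernel of ∂_k) / (image of ∂_{k+1}):

  H_0: rank C_0 − rank ∂_1 = 2 − 0 = 2, and there is no ∂_1, so H_0 ≅ Z^2.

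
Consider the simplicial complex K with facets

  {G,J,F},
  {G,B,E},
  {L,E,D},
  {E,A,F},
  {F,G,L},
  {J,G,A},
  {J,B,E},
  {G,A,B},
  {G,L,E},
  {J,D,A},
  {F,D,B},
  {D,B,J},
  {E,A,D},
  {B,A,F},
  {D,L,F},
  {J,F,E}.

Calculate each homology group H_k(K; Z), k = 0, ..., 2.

We work with the vertex ordering A < B < D < E < F < G < J < L. The simplices of K, each written with vertices in increasing order, are:

  0-simplices (8): A, B, D, E, F, G, J, L
  1-simplices (24): AB, AD, AE, AF, AG, AJ, BD, BE, BF, BG, BJ, DE, DF, DJ, DL, EF, EG, EJ, EL, FG, FJ, FL, GJ, GL
  2-simplices (16): ABF, ABG, ADE, ADJ, AEF, AGJ, BDF, BDJ, BEG, BEJ, DEL, DFL, EFJ, EGL, FGJ, FGL

giving chain groups C_0 ≅ Z^8, C_1 ≅ Z^24, C_2 ≅ Z^16.

Boundary ∂_1: C_1 → C_0 is given by ∂[p,q] = [q] − [p]. For instance
  ∂FG = G − F.
As a 8×24 matrix over Z this has rank 7, with invariant factors (1,1,1,1,1,1,1).

∂_2: C_2 → C_1 maps a triangle to the signed sum of its edges. For instance
  ∂BEJ = EJ − BJ + BE,
  ∂AEF = EF − AF + AE.
This gives a 24×16 integer matrix of rank 15; reducing to Smith normal form yields diagonal entries (1,1,1,1,1,1,1,1,1,1,1,1,1,1,1).

Computing H_k = (kernel of ∂_k) / (image of ∂_{k+1}):

  H_0: rank C_0 − rank ∂_1 = 8 − 7 = 1, and the invariant factors of ∂_1 are all 1, so H_0 = Z.
  H_1: rank ker ∂_1 − rank ∂_2 = (24 − 7) − 15 = 2, and the invariant factors of ∂_2 are all 1, so H_1 = Z^2.
  H_2: rank ker ∂_2 − rank ∂_3 = (16 − 15) − 0 = 1, and there is no ∂_3, so H_2 = Z.

(K is a triangulation of the torus T^2.)

H_0 = Z,  H_1 = Z^2,  H_2 = Z.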